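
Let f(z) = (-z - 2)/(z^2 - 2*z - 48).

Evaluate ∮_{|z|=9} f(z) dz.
-2*I*pi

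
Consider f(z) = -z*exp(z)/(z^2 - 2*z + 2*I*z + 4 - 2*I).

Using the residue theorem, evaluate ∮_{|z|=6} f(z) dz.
By the residue theorem, ∮_C f(z) dz = 2πi · (sum of the residues of f at the poles inside |z| = 6).

The denominator factors as (z - 1 + 3*I)*(z - 1 - I), so the singularities of f are simple poles at z = 1 - 3*I, z = 1 + I.
  |1 - 3*I|² = 10 < 36 = 6², so this pole is inside the contour.
  |1 + I|² = 2 < 36 = 6², so this pole is inside the contour.

With P(z) = -z*exp(z) and Q(z) = z^2 - 2*z + 2*I*z + 4 - 2*I, each pole is simple, so Res(f, z₀) = P(z₀)/Q'(z₀) with Q'(z) = 2*z - 2 + 2*I.
  Res(f, 1 - 3*I) = P(1 - 3*I)/Q'(1 - 3*I) = ((-1 + 3*I)*exp(1 - 3*I))/(-4*I) = (-3/4 - I/4)*exp(1 - 3*I)
  Res(f, 1 + I) = P(1 + I)/Q'(1 + I) = ((-1 - I)*exp(1 + I))/(4*I) = (-1/4 + I/4)*exp(1 + I)

Sum of residues inside C: (-1/4 + I/4)*exp(1 + I) + (-3/4 - I/4)*exp(1 - 3*I)
∮_C f(z) dz = 2πi · ((-1/4 + I/4)*exp(1 + I) + (-3/4 - I/4)*exp(1 - 3*I)) = pi*(-1/2 - I/2)*exp(1 + I) + pi*(1/2 - 3*I/2)*exp(1 - 3*I)

Final answer: pi*(-1/2 - I/2)*exp(1 + I) + pi*(1/2 - 3*I/2)*exp(1 - 3*I)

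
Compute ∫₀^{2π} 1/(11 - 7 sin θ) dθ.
Call the integral J. The integrand is 2π-periodic and we integrate over a full period, so shifting θ does not change the value (θ → θ + π/2 turns sin θ into cos θ; θ → θ + π flips the sign of the trig term). Hence
  J = ∫₀^{2π} dθ/(11 + 7 cos θ).
Put z = e^{iθ}: then cos θ = (z + 1/z)/2, dθ = dz/(iz), and z runs once counterclockwise around |z| = 1:
  J = ∮_{|z|=1} 1/(11 + 7*(z + 1/z)/2) · dz/(iz) = (2/i) ∮_{|z|=1} dz/(7*z^2 + 22*z + 7).
The roots of 7*z^2 + 22*z + 7 are z = (-11 ± sqrt(11^2 - 7^2))/7, with sqrt(72) = 6*sqrt(2); their product is 1, so only z₊ = -11/7 + 6*sqrt(2)/7 lies inside the unit circle (z₋ = -11/7 - 6*sqrt(2)/7 lies outside).
z₊ is a simple zero of q(z) = 7*z^2 + 22*z + 7, so Res(1/q, z₊) = 1/q'(z₊) with q'(z) = 14*z + 22; and q'(z₊) = 7*(z₊ - z₋) = 12*sqrt(2).
Therefore J = (2/i) · 2πi · 1/(12*sqrt(2)) = 2*pi/(6*sqrt(2)) = sqrt(2)*pi/6

Final answer: sqrt(2)*pi/6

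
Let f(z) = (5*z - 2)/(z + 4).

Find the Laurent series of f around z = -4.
-22/(z + 4) + 5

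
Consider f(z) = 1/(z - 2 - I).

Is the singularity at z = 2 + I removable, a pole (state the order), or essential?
Write f(z) = g(z)/(z - 2 - I) with g(z) = 1.
g is entire and g(2 + I) = 1 ≠ 0, so no factor of (z - 2 - I) cancels: the Laurent expansion of f about z = 2 + I starts at the power -1, i.e. lim_{z→z₀} (z - z₀) f(z) = 1 is finite and nonzero.
So z = 2 + I is a pole of order 1.

Final answer: pole of order 1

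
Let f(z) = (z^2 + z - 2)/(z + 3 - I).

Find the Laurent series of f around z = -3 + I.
(3 - 5*I)/(z + 3 - I) - 5 + 2*I + (z + 3 - I)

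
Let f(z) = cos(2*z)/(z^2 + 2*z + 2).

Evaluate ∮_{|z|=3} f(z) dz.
pi*cos(2 - 2*I) - pi*cos(2 + 2*I)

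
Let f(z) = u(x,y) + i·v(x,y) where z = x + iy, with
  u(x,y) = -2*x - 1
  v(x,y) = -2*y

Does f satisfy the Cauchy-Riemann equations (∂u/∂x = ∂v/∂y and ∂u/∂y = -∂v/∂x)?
∂u/∂x = -2
∂v/∂y = -2
∂u/∂y = 0
∂v/∂x = 0
∂u/∂x = ∂v/∂y and ∂u/∂y = -∂v/∂x hold identically; f is analytic.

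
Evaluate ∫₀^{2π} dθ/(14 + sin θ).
Call the integral J. The integrand is 2π-periodic and we integrate over a full period, so shifting θ does not change the value (θ → θ + π/2 turns sin θ into cos θ). Hence
  J = ∫₀^{2π} dθ/(14 + cos θ).
Put z = e^{iθ}: then cos θ = (z + 1/z)/2, dθ = dz/(iz), and z runs once counterclockwise around |z| = 1:
  J = ∮_{|z|=1} 1/(14 + (z + 1/z)/2) · dz/(iz) = (2/i) ∮_{|z|=1} dz/(z^2 + 28*z + 1).
The roots of z^2 + 28*z + 1 are z = (-14 ± sqrt(14^2 - 1^2)), with sqrt(195) = sqrt(195); their product is 1, so only z₊ = -14 + sqrt(195) lies inside the unit circle (z₋ = -14 - sqrt(195) lies outside).
z₊ is a simple zero of q(z) = z^2 + 28*z + 1, so Res(1/q, z₊) = 1/q'(z₊) with q'(z) = 2*z + 28; and q'(z₊) = (z₊ - z₋) = 2*sqrt(195).
Therefore J = (2/i) · 2πi · 1/(2*sqrt(195)) = 2*pi/(sqrt(195)) = 2*sqrt(195)*pi/195

Final answer: 2*sqrt(195)*pi/195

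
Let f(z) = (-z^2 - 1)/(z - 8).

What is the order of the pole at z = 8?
1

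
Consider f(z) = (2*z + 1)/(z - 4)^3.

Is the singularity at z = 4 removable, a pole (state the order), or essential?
Write f(z) = g(z)/(z - 4)^3 with g(z) = 2*z + 1.
g is entire and g(4) = 9 ≠ 0, so no factor of (z - 4) cancels: the Laurent expansion of f about z = 4 starts at the power -3, i.e. lim_{z→z₀} (z - z₀)^3 f(z) = 9 is finite and nonzero.
So z = 4 is a pole of order 3.

Final answer: pole of order 3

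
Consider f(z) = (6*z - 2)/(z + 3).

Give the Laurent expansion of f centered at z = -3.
Put w = z - (-3), i.e. z = w - 3. The denominator is w, so it suffices to rewrite the numerator in powers of w.

P(z) = 6*z - 2
P(w - 3) = -20 + 6*w

Dividing each term by w:
  f = -20/w + 6

Substituting back w = z + 3:
  f(z) = -20/(z + 3) + 6

The series is finite because the numerator is a polynomial; the negative powers form the principal part, and the coefficient of 1/(z + 3) gives Res(f, -3) = -20.

Final answer: -20/(z + 3) + 6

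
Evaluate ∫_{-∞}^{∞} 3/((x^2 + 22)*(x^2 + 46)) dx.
Let f(z) = 3/((z^2 + 22)*(z^2 + 46)). The denominator has no real zeros and deg Q - deg P = 4 ≥ 2, so the integral of f over the upper semicircle |z| = R tends to 0 as R → ∞. Closing the contour in the upper half-plane,
  ∫_{-∞}^{∞} f(x) dx = 2πi · Σ Res(f, z_k)  over the poles with Im z_k > 0.

Zeros of the denominator: z^2 + 46 = 0 gives z = ±sqrt(46)*I; z^2 + 22 = 0 gives z = ±sqrt(22)*I.
Upper half-plane: z = sqrt(22)*I, z = sqrt(46)*I (simple).

Each pole is a simple zero of Q(z) = z^4 + 68*z^2 + 1012, so Res(f, z₀) = P(z₀)/Q'(z₀) with P(z) = 3, Q'(z) = 4*z^3 + 136*z:
  Res(f, sqrt(22)*I) = (3)/(48*sqrt(22)*I) = -sqrt(22)*I/352
  Res(f, sqrt(46)*I) = (3)/(-48*sqrt(46)*I) = sqrt(46)*I/736

Sum of residues: I*(-sqrt(22)/352 + sqrt(46)/736)
∫_{-∞}^{∞} f(x) dx = 2πi · (I*(-sqrt(22)/352 + sqrt(46)/736)) = pi*(-11*sqrt(46) + 23*sqrt(22))/4048

Final answer: pi*(-11*sqrt(46) + 23*sqrt(22))/4048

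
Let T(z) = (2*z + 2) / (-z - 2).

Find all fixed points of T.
{-2 - sqrt(2), -2 + sqrt(2)}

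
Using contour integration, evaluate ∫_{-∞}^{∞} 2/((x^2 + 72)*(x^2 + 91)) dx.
Let f(z) = 2/((z^2 + 72)*(z^2 + 91)). The denominator has no real zeros and deg Q - deg P = 4 ≥ 2, so the integral of f over the upper semicircle |z| = R tends to 0 as R → ∞. Closing the contour in the upper half-plane,
  ∫_{-∞}^{∞} f(x) dx = 2πi · Σ Res(f, z_k)  over the poles with Im z_k > 0.

Zeros of the denominator: z^2 + 72 = 0 gives z = ±6*sqrt(2)*I; z^2 + 91 = 0 gives z = ±sqrt(91)*I.
Upper half-plane: z = 6*sqrt(2)*I, z = sqrt(91)*I (simple).

Each pole is a simple zero of Q(z) = z^4 + 163*z^2 + 6552, so Res(f, z₀) = P(z₀)/Q'(z₀) with P(z) = 2, Q'(z) = 4*z^3 + 326*z:
  Res(f, 6*sqrt(2)*I) = (2)/(228*sqrt(2)*I) = -sqrt(2)*I/228
  Res(f, sqrt(91)*I) = (2)/(-38*sqrt(91)*I) = sqrt(91)*I/1729

Sum of residues: I*(-sqrt(2)/228 + sqrt(91)/1729)
∫_{-∞}^{∞} f(x) dx = 2πi · (I*(-sqrt(2)/228 + sqrt(91)/1729)) = pi*(-12*sqrt(91) + 91*sqrt(2))/10374

Final answer: pi*(-12*sqrt(91) + 91*sqrt(2))/10374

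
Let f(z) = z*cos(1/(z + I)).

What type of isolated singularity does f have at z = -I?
Let u = z + I. Then
  cos(1/u) = Σ_{k≥0} (-1)^k (1)^(2k)/((2k)!·u^(2k)) = 1 - 1/(2*u^2) + 1/(24*u^4) + ...
which has infinitely many negative powers of u, so cos(1/(z + I)) has an essential singularity at z = -I.
The extra factor z is a nonzero polynomial; if the product had at most a pole at z = -I, dividing by that polynomial would leave cos(1/(z + I)) with at most a pole too — contradiction. (Equivalently, the product's Laurent series still has infinitely many negative powers.)
So the singularity is essential.

Final answer: essential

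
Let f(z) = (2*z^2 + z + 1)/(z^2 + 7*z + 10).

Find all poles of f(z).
The singularities of f are the zeros of the denominator. Factoring,
  z^2 + 7*z + 10 = (z + 2)*(z + 5)
so the candidates are z = -2, z = -5.

Check the numerator P(z) = 2*z^2 + z + 1 at each one:
  P(-2) = 7 ≠ 0, so z = -2 is a (simple) pole.
  P(-5) = 46 ≠ 0, so z = -5 is a (simple) pole.

Poles of f: {-5, -2}

Final answer: {-5, -2}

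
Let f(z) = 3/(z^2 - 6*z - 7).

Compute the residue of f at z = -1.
-3/8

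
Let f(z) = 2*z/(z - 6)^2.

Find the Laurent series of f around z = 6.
Put w = z - (6), i.e. z = w + 6. The denominator is w^2, so it suffices to rewrite the numerator in powers of w.

P(z) = 2*z
P(w + 6) = 12 + 2*w

Dividing each term by w^2:
  f = 12/w^2 + 2/w

Substituting back w = z - 6:
  f(z) = 12/(z - 6)^2 + 2/(z - 6)

The series is finite because the numerator is a polynomial; the negative powers form the principal part, and the coefficient of 1/(z - 6) gives Res(f, 6) = 2.

Final answer: 12/(z - 6)^2 + 2/(z - 6)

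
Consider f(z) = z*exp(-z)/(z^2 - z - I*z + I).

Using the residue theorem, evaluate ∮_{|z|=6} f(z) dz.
pi*(1 + I)*exp(-I) + pi*(-1 + I)*exp(-1)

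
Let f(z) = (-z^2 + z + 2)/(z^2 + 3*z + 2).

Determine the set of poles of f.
The singularities of f are the zeros of the denominator. Factoring,
  z^2 + 3*z + 2 = (z + 1)*(z + 2)
so the candidates are z = -1, z = -2.

Check the numerator P(z) = -z^2 + z + 2 at each one:
  P(-1) = 0, so the factor (z + 1) cancels and z = -1 is only a removable singularity, not a pole.
  P(-2) = -4 ≠ 0, so z = -2 is a (simple) pole.

Poles of f: {-2}

Final answer: {-2}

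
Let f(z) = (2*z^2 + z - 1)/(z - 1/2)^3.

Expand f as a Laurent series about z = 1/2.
Put w = z - (1/2), i.e. z = w + 1/2. The denominator is w^3, so it suffices to rewrite the numerator in powers of w.

P(z) = 2*z^2 + z - 1
P(w + 1/2) = 3*w + 2*w^2

Dividing each term by w^3:
  f = 3/w^2 + 2/w

Substituting back w = z - 1/2:
  f(z) = 3/(z - 1/2)^2 + 2/(z - 1/2)

The series is finite because the numerator is a polynomial; the negative powers form the principal part, and the coefficient of 1/(z - 1/2) gives Res(f, 1/2) = 2.

Final answer: 3/(z - 1/2)^2 + 2/(z - 1/2)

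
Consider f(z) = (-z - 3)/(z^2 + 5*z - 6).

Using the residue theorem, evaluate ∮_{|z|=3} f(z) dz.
By the residue theorem, ∮_C f(z) dz = 2πi · (sum of the residues of f at the poles inside |z| = 3).

The denominator factors as (z - 1)*(z + 6), so the singularities of f are simple poles at z = 1, z = -6.
  |1|² = 1 < 9 = 3², so this pole is inside the contour.
  |-6|² = 36 > 9 = 3², so this pole is outside the contour.

With P(z) = -z - 3 and Q(z) = z^2 + 5*z - 6, each pole is simple, so Res(f, z₀) = P(z₀)/Q'(z₀) with Q'(z) = 2*z + 5.
  Res(f, 1) = P(1)/Q'(1) = (-4)/(7) = -4/7

∮_C f(z) dz = 2πi · (-4/7) = -8*I*pi/7

Final answer: -8*I*pi/7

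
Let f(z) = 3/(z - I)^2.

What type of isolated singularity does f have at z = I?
Write f(z) = g(z)/(z - I)^2 with g(z) = 3.
g is entire and g(I) = 3 ≠ 0, so no factor of (z - I) cancels: the Laurent expansion of f about z = I starts at the power -2, i.e. lim_{z→z₀} (z - z₀)^2 f(z) = 3 is finite and nonzero.
So z = I is a pole of order 2.

Final answer: pole of order 2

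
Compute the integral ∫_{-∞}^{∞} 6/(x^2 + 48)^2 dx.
Let f(z) = 6/(z^2 + 48)^2. The denominator has no real zeros and deg Q - deg P = 4 ≥ 2, so the integral of f over the upper semicircle |z| = R tends to 0 as R → ∞. Closing the contour in the upper half-plane,
  ∫_{-∞}^{∞} f(x) dx = 2πi · Σ Res(f, z_k)  over the poles with Im z_k > 0.

Zeros of the denominator: z^2 + 48 = 0 gives z = ±4*sqrt(3)*I.
Upper half-plane: z = 4*sqrt(3)*I (a pole of order 2).

Write f(z) = g(z)/(z - 4*sqrt(3)*I)^2 with g(z) = 6/(z + 4*sqrt(3)*I)^2. For a double pole, Res(f, z₀) = g'(z₀):
  g'(z) = -12/(z + 4*sqrt(3)*I)^3
  Res(f, 4*sqrt(3)*I) = g'(4*sqrt(3)*I) = -sqrt(3)*I/384

∫_{-∞}^{∞} f(x) dx = 2πi · (-sqrt(3)*I/384) = sqrt(3)*pi/192

Final answer: sqrt(3)*pi/192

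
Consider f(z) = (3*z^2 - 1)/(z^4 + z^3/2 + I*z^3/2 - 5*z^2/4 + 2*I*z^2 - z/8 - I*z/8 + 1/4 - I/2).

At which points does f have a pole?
The singularities of f are the zeros of the denominator. Factoring,
  z^4 + z^3/2 + I*z^3/2 - 5*z^2/4 + 2*I*z^2 - z/8 - I*z/8 + 1/4 - I/2 = (z - 1 + I)*(z + 3/2 - I/2)*(z - 1/2)*(z + 1/2)
so the candidates are z = 1 - I, z = -3/2 + I/2, z = 1/2, z = -1/2.

Check the numerator P(z) = 3*z^2 - 1 at each one:
  P(1 - I) = -1 - 6*I ≠ 0, so z = 1 - I is a (simple) pole.
  P(-3/2 + I/2) = 5 - 9*I/2 ≠ 0, so z = -3/2 + I/2 is a (simple) pole.
  P(1/2) = -1/4 ≠ 0, so z = 1/2 is a (simple) pole.
  P(-1/2) = -1/4 ≠ 0, so z = -1/2 is a (simple) pole.

Poles of f: {-3/2 + I/2, -1/2, 1/2, 1 - I}

Final answer: {-3/2 + I/2, -1/2, 1/2, 1 - I}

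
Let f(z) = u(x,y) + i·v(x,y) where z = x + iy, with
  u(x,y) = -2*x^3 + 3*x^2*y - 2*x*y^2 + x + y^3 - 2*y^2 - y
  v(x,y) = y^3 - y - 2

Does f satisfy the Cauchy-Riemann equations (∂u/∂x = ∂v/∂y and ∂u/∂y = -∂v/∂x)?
∂u/∂x = -6*x^2 + 6*x*y - 2*y^2 + 1
∂v/∂y = 3*y^2 - 1
∂u/∂y = 3*x^2 - 4*x*y + 3*y^2 - 4*y - 1
∂v/∂x = 0
∂u/∂x ≠ ∂v/∂y and ∂u/∂y ≠ -∂v/∂x; the Cauchy-Riemann equations are not satisfied, so f is not analytic.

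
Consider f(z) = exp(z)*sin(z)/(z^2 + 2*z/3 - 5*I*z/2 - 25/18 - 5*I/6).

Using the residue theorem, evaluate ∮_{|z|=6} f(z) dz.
By the residue theorem, ∮_C f(z) dz = 2πi · (sum of the residues of f at the poles inside |z| = 6).

The denominator factors as (z + 1/3 - 3*I/2)*(z + 1/3 - I), so the singularities of f are simple poles at z = -1/3 + 3*I/2, z = -1/3 + I.
  |-1/3 + 3*I/2|² = 85/36 < 36 = 6², so this pole is inside the contour.
  |-1/3 + I|² = 10/9 < 36 = 6², so this pole is inside the contour.

With P(z) = exp(z)*sin(z) and Q(z) = z^2 + 2*z/3 - 5*I*z/2 - 25/18 - 5*I/6, each pole is simple, so Res(f, z₀) = P(z₀)/Q'(z₀) with Q'(z) = 2*z + 2/3 - 5*I/2.
  Res(f, -1/3 + 3*I/2) = P(-1/3 + 3*I/2)/Q'(-1/3 + 3*I/2) = (-exp(-1/3 + 3*I/2)*sin(1/3 - 3*I/2))/(I/2) = 2*I*exp(-1/3 + 3*I/2)*sin(1/3 - 3*I/2)
  Res(f, -1/3 + I) = P(-1/3 + I)/Q'(-1/3 + I) = (-exp(-1/3 + I)*sin(1/3 - I))/(-I/2) = -2*I*exp(-1/3 + I)*sin(1/3 - I)

Sum of residues inside C: -2*I*exp(-1/3 + I)*sin(1/3 - I) + 2*I*exp(-1/3 + 3*I/2)*sin(1/3 - 3*I/2)
∮_C f(z) dz = 2πi · (-2*I*exp(-1/3 + I)*sin(1/3 - I) + 2*I*exp(-1/3 + 3*I/2)*sin(1/3 - 3*I/2)) = -4*pi*exp(-1/3 + 3*I/2)*sin(1/3 - 3*I/2) + 4*pi*exp(-1/3 + I)*sin(1/3 - I)

Final answer: -4*pi*exp(-1/3 + 3*I/2)*sin(1/3 - 3*I/2) + 4*pi*exp(-1/3 + I)*sin(1/3 - I)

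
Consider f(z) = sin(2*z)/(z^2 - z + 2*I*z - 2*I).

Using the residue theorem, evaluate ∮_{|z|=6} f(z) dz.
pi*(4/5 + 2*I/5)*sin(2) + pi*(-2/5 + 4*I/5)*sinh(4)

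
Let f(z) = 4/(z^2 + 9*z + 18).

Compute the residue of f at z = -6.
-4/3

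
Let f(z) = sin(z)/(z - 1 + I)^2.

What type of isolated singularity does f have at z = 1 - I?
pole of order 2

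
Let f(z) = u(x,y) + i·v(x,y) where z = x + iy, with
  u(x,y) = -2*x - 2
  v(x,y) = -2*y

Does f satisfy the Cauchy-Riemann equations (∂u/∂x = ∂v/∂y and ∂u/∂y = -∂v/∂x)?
∂u/∂x = -2
∂v/∂y = -2
∂u/∂y = 0
∂v/∂x = 0
∂u/∂x = ∂v/∂y and ∂u/∂y = -∂v/∂x hold identically; f is analytic.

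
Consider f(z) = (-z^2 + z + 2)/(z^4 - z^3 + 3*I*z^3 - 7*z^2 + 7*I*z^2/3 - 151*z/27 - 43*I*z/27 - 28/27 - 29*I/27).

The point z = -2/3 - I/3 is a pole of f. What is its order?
3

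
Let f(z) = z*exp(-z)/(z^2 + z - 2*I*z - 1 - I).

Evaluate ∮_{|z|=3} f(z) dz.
pi*(2 + 2*I)*exp(1 - I) - 2*pi*exp(-I)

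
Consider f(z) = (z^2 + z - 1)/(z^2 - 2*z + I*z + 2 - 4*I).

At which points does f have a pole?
{-2*I, 2 + I}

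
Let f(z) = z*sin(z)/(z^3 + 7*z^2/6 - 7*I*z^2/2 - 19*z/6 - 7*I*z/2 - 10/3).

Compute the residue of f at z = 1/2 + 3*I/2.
(11/29 + 13*I/29)*sin(1/2 + 3*I/2)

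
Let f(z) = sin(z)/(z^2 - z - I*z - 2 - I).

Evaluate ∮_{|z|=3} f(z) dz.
By the residue theorem, ∮_C f(z) dz = 2πi · (sum of the residues of f at the poles inside |z| = 3).

The denominator factors as (z - 2 - I)*(z + 1), so the singularities of f are simple poles at z = 2 + I, z = -1.
  |2 + I|² = 5 < 9 = 3², so this pole is inside the contour.
  |-1|² = 1 < 9 = 3², so this pole is inside the contour.

With P(z) = sin(z) and Q(z) = z^2 - z - I*z - 2 - I, each pole is simple, so Res(f, z₀) = P(z₀)/Q'(z₀) with Q'(z) = 2*z - 1 - I.
  Res(f, 2 + I) = P(2 + I)/Q'(2 + I) = (sin(2 + I))/(3 + I) = (3/10 - I/10)*sin(2 + I)
  Res(f, -1) = P(-1)/Q'(-1) = (-sin(1))/(-3 - I) = (3/10 - I/10)*sin(1)

Sum of residues inside C: (3/10 - I/10)*sin(2 + I) + (3/10 - I/10)*sin(1)
∮_C f(z) dz = 2πi · ((3/10 - I/10)*sin(2 + I) + (3/10 - I/10)*sin(1)) = pi*(1/5 + 3*I/5)*sin(1) + pi*(1/5 + 3*I/5)*sin(2 + I)

Final answer: pi*(1/5 + 3*I/5)*sin(1) + pi*(1/5 + 3*I/5)*sin(2 + I)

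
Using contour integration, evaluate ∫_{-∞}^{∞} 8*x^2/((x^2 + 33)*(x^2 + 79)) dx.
Let f(z) = 8*z^2/((z^2 + 33)*(z^2 + 79)). The denominator has no real zeros and deg Q - deg P = 2 ≥ 2, so the integral of f over the upper semicircle |z| = R tends to 0 as R → ∞. Closing the contour in the upper half-plane,
  ∫_{-∞}^{∞} f(x) dx = 2πi · Σ Res(f, z_k)  over the poles with Im z_k > 0.

Zeros of the denominator: z^2 + 79 = 0 gives z = ±sqrt(79)*I; z^2 + 33 = 0 gives z = ±sqrt(33)*I.
Upper half-plane: z = sqrt(33)*I, z = sqrt(79)*I (simple).

Each pole is a simple zero of Q(z) = z^4 + 112*z^2 + 2607, so Res(f, z₀) = P(z₀)/Q'(z₀) with P(z) = 8*z^2, Q'(z) = 4*z^3 + 224*z:
  Res(f, sqrt(33)*I) = (-264)/(92*sqrt(33)*I) = 2*sqrt(33)*I/23
  Res(f, sqrt(79)*I) = (-632)/(-92*sqrt(79)*I) = -2*sqrt(79)*I/23

Sum of residues: 2*I*(-sqrt(79) + sqrt(33))/23
∫_{-∞}^{∞} f(x) dx = 2πi · (2*I*(-sqrt(79) + sqrt(33))/23) = 4*pi*(-sqrt(33) + sqrt(79))/23

Final answer: 4*pi*(-sqrt(33) + sqrt(79))/23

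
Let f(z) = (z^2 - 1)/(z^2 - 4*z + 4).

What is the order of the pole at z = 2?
Factor the denominator:
  z^2 - 4*z + 4 = (z - 2)^2

The numerator P(z) = z^2 - 1 has P(2) = 3 ≠ 0, so no factor of (z - 2) cancels.
Near z = 2 we can therefore write f(z) = g(z)/(z - 2)^2 with g analytic at 2 and g(2) ≠ 0 (g is just the numerator).

Hence z = 2 is a pole of order 2.

Final answer: 2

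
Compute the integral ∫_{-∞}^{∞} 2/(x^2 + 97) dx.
2*sqrt(97)*pi/97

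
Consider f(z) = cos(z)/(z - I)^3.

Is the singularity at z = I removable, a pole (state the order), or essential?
Write f(z) = g(z)/(z - I)^3 with g(z) = cos(z).
g is entire and g(I) = cosh(1) ≠ 0, so no factor of (z - I) cancels: the Laurent expansion of f about z = I starts at the power -3, i.e. lim_{z→z₀} (z - z₀)^3 f(z) = cosh(1) is finite and nonzero.
So z = I is a pole of order 3.

Final answer: pole of order 3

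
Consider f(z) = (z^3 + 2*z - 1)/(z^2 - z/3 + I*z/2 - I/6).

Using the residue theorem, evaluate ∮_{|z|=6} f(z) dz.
pi*(1/3 + 67*I/18)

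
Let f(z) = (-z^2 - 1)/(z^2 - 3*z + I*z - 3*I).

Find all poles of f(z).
The singularities of f are the zeros of the denominator. Factoring,
  z^2 - 3*z + I*z - 3*I = (z + I)*(z - 3)
so the candidates are z = -I, z = 3.

Check the numerator P(z) = -z^2 - 1 at each one:
  P(-I) = 0, so the factor (z + I) cancels and z = -I is only a removable singularity, not a pole.
  P(3) = -10 ≠ 0, so z = 3 is a (simple) pole.

Poles of f: {3}

Final answer: {3}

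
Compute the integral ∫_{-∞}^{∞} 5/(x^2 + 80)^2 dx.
Let f(z) = 5/(z^2 + 80)^2. The denominator has no real zeros and deg Q - deg P = 4 ≥ 2, so the integral of f over the upper semicircle |z| = R tends to 0 as R → ∞. Closing the contour in the upper half-plane,
  ∫_{-∞}^{∞} f(x) dx = 2πi · Σ Res(f, z_k)  over the poles with Im z_k > 0.

Zeros of the denominator: z^2 + 80 = 0 gives z = ±4*sqrt(5)*I.
Upper half-plane: z = 4*sqrt(5)*I (a pole of order 2).

Write f(z) = g(z)/(z - 4*sqrt(5)*I)^2 with g(z) = 5/(z + 4*sqrt(5)*I)^2. For a double pole, Res(f, z₀) = g'(z₀):
  g'(z) = -10/(z + 4*sqrt(5)*I)^3
  Res(f, 4*sqrt(5)*I) = g'(4*sqrt(5)*I) = -sqrt(5)*I/1280

∫_{-∞}^{∞} f(x) dx = 2πi · (-sqrt(5)*I/1280) = sqrt(5)*pi/640

Final answer: sqrt(5)*pi/640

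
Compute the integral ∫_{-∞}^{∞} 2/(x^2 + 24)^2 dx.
sqrt(6)*pi/288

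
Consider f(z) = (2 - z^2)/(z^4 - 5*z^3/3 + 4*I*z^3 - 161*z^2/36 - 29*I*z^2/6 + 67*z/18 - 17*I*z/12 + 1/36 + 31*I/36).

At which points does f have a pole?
The singularities of f are the zeros of the denominator. Factoring,
  z^4 - 5*z^3/3 + 4*I*z^3 - 161*z^2/36 - 29*I*z^2/6 + 67*z/18 - 17*I*z/12 + 1/36 + 31*I/36 = (z - 1/3 + I/2)*(z - 1/3 + 2*I)*(z + I/2)*(z - 1 + I)
so the candidates are z = 1/3 - I/2, z = 1/3 - 2*I, z = -I/2, z = 1 - I.

Check the numerator P(z) = 2 - z^2 at each one:
  P(1/3 - I/2) = 77/36 + I/3 ≠ 0, so z = 1/3 - I/2 is a (simple) pole.
  P(1/3 - 2*I) = 53/9 + 4*I/3 ≠ 0, so z = 1/3 - 2*I is a (simple) pole.
  P(-I/2) = 9/4 ≠ 0, so z = -I/2 is a (simple) pole.
  P(1 - I) = 2 + 2*I ≠ 0, so z = 1 - I is a (simple) pole.

Poles of f: {-I/2, 1/3 - 2*I, 1/3 - I/2, 1 - I}

Final answer: {-I/2, 1/3 - 2*I, 1/3 - I/2, 1 - I}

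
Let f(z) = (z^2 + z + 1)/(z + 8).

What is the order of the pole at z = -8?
Factor the denominator:
  z + 8 = (z + 8)

The numerator P(z) = z^2 + z + 1 has P(-8) = 57 ≠ 0, so no factor of (z + 8) cancels.
Near z = -8 we can therefore write f(z) = g(z)/(z + 8) with g analytic at -8 and g(-8) ≠ 0 (g is just the numerator).

Hence z = -8 is a pole of order 1.

Final answer: 1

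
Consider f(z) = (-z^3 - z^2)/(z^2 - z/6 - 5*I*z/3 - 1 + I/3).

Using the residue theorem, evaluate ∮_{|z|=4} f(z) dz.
pi*(34/9 + 19*I/6)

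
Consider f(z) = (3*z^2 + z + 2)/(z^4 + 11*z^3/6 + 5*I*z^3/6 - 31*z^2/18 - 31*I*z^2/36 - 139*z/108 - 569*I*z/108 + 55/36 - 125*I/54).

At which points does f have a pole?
The singularities of f are the zeros of the denominator. Factoring,
  z^4 + 11*z^3/6 + 5*I*z^3/6 - 31*z^2/18 - 31*I*z^2/36 - 139*z/108 - 569*I*z/108 + 55/36 - 125*I/54 = (z + 1/3 + 2*I/3)*(z - 3/2 - 2*I/3)*(z + 2 + I/3)*(z + 1 + I/2)
so the candidates are z = -1/3 - 2*I/3, z = 3/2 + 2*I/3, z = -2 - I/3, z = -1 - I/2.

Check the numerator P(z) = 3*z^2 + z + 2 at each one:
  P(-1/3 - 2*I/3) = 2/3 + 2*I/3 ≠ 0, so z = -1/3 - 2*I/3 is a (simple) pole.
  P(3/2 + 2*I/3) = 107/12 + 20*I/3 ≠ 0, so z = 3/2 + 2*I/3 is a (simple) pole.
  P(-2 - I/3) = 35/3 + 11*I/3 ≠ 0, so z = -2 - I/3 is a (simple) pole.
  P(-1 - I/2) = 13/4 + 5*I/2 ≠ 0, so z = -1 - I/2 is a (simple) pole.

Poles of f: {-2 - I/3, -1 - I/2, -1/3 - 2*I/3, 3/2 + 2*I/3}

Final answer: {-2 - I/3, -1 - I/2, -1/3 - 2*I/3, 3/2 + 2*I/3}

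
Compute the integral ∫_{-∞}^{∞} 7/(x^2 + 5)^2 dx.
Let f(z) = 7/(z^2 + 5)^2. The denominator has no real zeros and deg Q - deg P = 4 ≥ 2, so the integral of f over the upper semicircle |z| = R tends to 0 as R → ∞. Closing the contour in the upper half-plane,
  ∫_{-∞}^{∞} f(x) dx = 2πi · Σ Res(f, z_k)  over the poles with Im z_k > 0.

Zeros of the denominator: z^2 + 5 = 0 gives z = ±sqrt(5)*I.
Upper half-plane: z = sqrt(5)*I (a pole of order 2).

Write f(z) = g(z)/(z - sqrt(5)*I)^2 with g(z) = 7/(z + sqrt(5)*I)^2. For a double pole, Res(f, z₀) = g'(z₀):
  g'(z) = -14/(z + sqrt(5)*I)^3
  Res(f, sqrt(5)*I) = g'(sqrt(5)*I) = -7*sqrt(5)*I/100

∫_{-∞}^{∞} f(x) dx = 2πi · (-7*sqrt(5)*I/100) = 7*sqrt(5)*pi/50

Final answer: 7*sqrt(5)*pi/50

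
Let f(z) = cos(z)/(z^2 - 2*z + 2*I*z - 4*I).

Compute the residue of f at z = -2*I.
Write f(z) = P(z)/Q(z) with P(z) = cos(z) and Q(z) = z^2 - 2*z + 2*I*z - 4*I.
The denominator factors as Q(z) = (z + 2*I)*(z - 2), so z = -2*I is a simple zero of Q and P is analytic there; z = -2*I is therefore a simple pole and
  Res(f, z₀) = P(z₀)/Q'(z₀).

Q'(z) = 2*z - 2 + 2*I, so Q'(-2*I) = -2 - 2*I.
P(-2*I) = cosh(2).

Res(f, -2*I) = (cosh(2))/(-2 - 2*I) = (-1/4 + I/4)*cosh(2)

Final answer: (-1/4 + I/4)*cosh(2)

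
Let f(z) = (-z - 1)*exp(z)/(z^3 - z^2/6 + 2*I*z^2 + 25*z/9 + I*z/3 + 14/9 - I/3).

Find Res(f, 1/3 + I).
Write f(z) = P(z)/Q(z) with P(z) = (-z - 1)*exp(z) and Q(z) = z^3 - z^2/6 + 2*I*z^2 + 25*z/9 + I*z/3 + 14/9 - I/3.
The denominator factors as Q(z) = (z - 1/3 - I)*(z + 1/2)*(z - 1/3 + 3*I), so z = 1/3 + I is a simple zero of Q and P is analytic there; z = 1/3 + I is therefore a simple pole and
  Res(f, z₀) = P(z₀)/Q'(z₀).

Q'(z) = 3*z^2 - z/3 + 4*I*z + 25/9 + I/3, so Q'(1/3 + I) = -4 + 10*I/3.
P(1/3 + I) = (-4/3 - I)*exp(1/3 + I).

Res(f, 1/3 + I) = ((-4/3 - I)*exp(1/3 + I))/(-4 + 10*I/3) = (9/122 + 19*I/61)*exp(1/3 + I)

Final answer: (9/122 + 19*I/61)*exp(1/3 + I)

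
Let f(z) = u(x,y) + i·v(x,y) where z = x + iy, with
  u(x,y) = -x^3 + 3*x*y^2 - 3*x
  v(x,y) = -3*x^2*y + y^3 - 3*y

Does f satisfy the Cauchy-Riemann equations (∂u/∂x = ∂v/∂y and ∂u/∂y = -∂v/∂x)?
∂u/∂x = -3*x^2 + 3*y^2 - 3
∂v/∂y = -3*x^2 + 3*y^2 - 3
∂u/∂y = 6*x*y
∂v/∂x = -6*x*y
∂u/∂x = ∂v/∂y and ∂u/∂y = -∂v/∂x hold identically; f is analytic.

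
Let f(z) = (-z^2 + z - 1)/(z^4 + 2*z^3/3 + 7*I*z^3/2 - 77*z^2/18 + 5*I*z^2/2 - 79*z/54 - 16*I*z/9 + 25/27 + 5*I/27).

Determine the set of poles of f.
The singularities of f are the zeros of the denominator. Factoring,
  z^4 + 2*z^3/3 + 7*I*z^3/2 - 77*z^2/18 + 5*I*z^2/2 - 79*z/54 - 16*I*z/9 + 25/27 + 5*I/27 = (z + 2/3 + I)*(z - 1/3)*(z - 2/3 + 2*I)*(z + 1 + I/2)
so the candidates are z = -2/3 - I, z = 1/3, z = 2/3 - 2*I, z = -1 - I/2.

Check the numerator P(z) = -z^2 + z - 1 at each one:
  P(-2/3 - I) = -10/9 - 7*I/3 ≠ 0, so z = -2/3 - I is a (simple) pole.
  P(1/3) = -7/9 ≠ 0, so z = 1/3 is a (simple) pole.
  P(2/3 - 2*I) = 29/9 + 2*I/3 ≠ 0, so z = 2/3 - 2*I is a (simple) pole.
  P(-1 - I/2) = -11/4 - 3*I/2 ≠ 0, so z = -1 - I/2 is a (simple) pole.

Poles of f: {-1 - I/2, -2/3 - I, 1/3, 2/3 - 2*I}

Final answer: {-1 - I/2, -2/3 - I, 1/3, 2/3 - 2*I}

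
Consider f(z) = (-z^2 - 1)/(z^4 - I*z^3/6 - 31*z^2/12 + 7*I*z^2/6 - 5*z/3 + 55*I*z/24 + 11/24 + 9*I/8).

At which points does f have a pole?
{-1 - I/3, -1 + I/2, I/2, 2 - I/2}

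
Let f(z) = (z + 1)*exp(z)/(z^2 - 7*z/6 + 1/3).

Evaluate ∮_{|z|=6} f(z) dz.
By the residue theorem, ∮_C f(z) dz = 2πi · (sum of the residues of f at the poles inside |z| = 6).

The denominator factors as (z - 2/3)*(z - 1/2), so the singularities of f are simple poles at z = 2/3, z = 1/2.
  |2/3|² = 4/9 < 36 = 6², so this pole is inside the contour.
  |1/2|² = 1/4 < 36 = 6², so this pole is inside the contour.

With P(z) = (z + 1)*exp(z) and Q(z) = z^2 - 7*z/6 + 1/3, each pole is simple, so Res(f, z₀) = P(z₀)/Q'(z₀) with Q'(z) = 2*z - 7/6.
  Res(f, 2/3) = P(2/3)/Q'(2/3) = (5*exp(2/3)/3)/(1/6) = 10*exp(2/3)
  Res(f, 1/2) = P(1/2)/Q'(1/2) = (3*exp(1/2)/2)/(-1/6) = -9*exp(1/2)

Sum of residues inside C: -9*exp(1/2) + 10*exp(2/3)
∮_C f(z) dz = 2πi · (-9*exp(1/2) + 10*exp(2/3)) = -18*I*pi*exp(1/2) + 20*I*pi*exp(2/3)

Final answer: -18*I*pi*exp(1/2) + 20*I*pi*exp(2/3)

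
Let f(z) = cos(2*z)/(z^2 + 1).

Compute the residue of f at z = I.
Write f(z) = P(z)/Q(z) with P(z) = cos(2*z) and Q(z) = z^2 + 1.
The denominator factors as Q(z) = (z + I)*(z - I), so z = I is a simple zero of Q and P is analytic there; z = I is therefore a simple pole and
  Res(f, z₀) = P(z₀)/Q'(z₀).

Q'(z) = 2*z, so Q'(I) = 2*I.
P(I) = cosh(2).

Res(f, I) = (cosh(2))/(2*I) = -I*cosh(2)/2

Final answer: -I*cosh(2)/2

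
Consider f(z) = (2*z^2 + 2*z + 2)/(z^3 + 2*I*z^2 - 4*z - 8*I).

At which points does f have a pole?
The singularities of f are the zeros of the denominator. Factoring,
  z^3 + 2*I*z^2 - 4*z - 8*I = (z + 2)*(z - 2)*(z + 2*I)
so the candidates are z = -2, z = 2, z = -2*I.

Check the numerator P(z) = 2*z^2 + 2*z + 2 at each one:
  P(-2) = 6 ≠ 0, so z = -2 is a (simple) pole.
  P(2) = 14 ≠ 0, so z = 2 is a (simple) pole.
  P(-2*I) = -6 - 4*I ≠ 0, so z = -2*I is a (simple) pole.

Poles of f: {-2, -2*I, 2}

Final answer: {-2, -2*I, 2}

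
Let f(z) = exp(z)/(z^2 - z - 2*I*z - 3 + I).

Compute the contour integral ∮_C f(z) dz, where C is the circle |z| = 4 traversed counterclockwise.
-2*I*pi*exp(-1 + I)/3 + 2*I*pi*exp(2 + I)/3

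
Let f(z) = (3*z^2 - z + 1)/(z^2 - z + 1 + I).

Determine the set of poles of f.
The singularities of f are the zeros of the denominator. Factoring,
  z^2 - z + 1 + I = (z - 1 + I)*(z - I)
so the candidates are z = 1 - I, z = I.

Check the numerator P(z) = 3*z^2 - z + 1 at each one:
  P(1 - I) = -5*I ≠ 0, so z = 1 - I is a (simple) pole.
  P(I) = -2 - I ≠ 0, so z = I is a (simple) pole.

Poles of f: {I, 1 - I}

Final answer: {I, 1 - I}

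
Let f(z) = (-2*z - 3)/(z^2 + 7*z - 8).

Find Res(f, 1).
Write f(z) = P(z)/Q(z) with P(z) = -2*z - 3 and Q(z) = z^2 + 7*z - 8.
The denominator factors as Q(z) = (z + 8)*(z - 1), so z = 1 is a simple zero of Q and P is analytic there; z = 1 is therefore a simple pole and
  Res(f, z₀) = P(z₀)/Q'(z₀).

Q'(z) = 2*z + 7, so Q'(1) = 9.
P(1) = -5.

Res(f, 1) = (-5)/(9) = -5/9

Final answer: -5/9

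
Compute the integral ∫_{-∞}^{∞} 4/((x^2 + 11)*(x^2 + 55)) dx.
Let f(z) = 4/((z^2 + 11)*(z^2 + 55)). The denominator has no real zeros and deg Q - deg P = 4 ≥ 2, so the integral of f over the upper semicircle |z| = R tends to 0 as R → ∞. Closing the contour in the upper half-plane,
  ∫_{-∞}^{∞} f(x) dx = 2πi · Σ Res(f, z_k)  over the poles with Im z_k > 0.

Zeros of the denominator: z^2 + 55 = 0 gives z = ±sqrt(55)*I; z^2 + 11 = 0 gives z = ±sqrt(11)*I.
Upper half-plane: z = sqrt(11)*I, z = sqrt(55)*I (simple).

Each pole is a simple zero of Q(z) = z^4 + 66*z^2 + 605, so Res(f, z₀) = P(z₀)/Q'(z₀) with P(z) = 4, Q'(z) = 4*z^3 + 132*z:
  Res(f, sqrt(11)*I) = (4)/(88*sqrt(11)*I) = -sqrt(11)*I/242
  Res(f, sqrt(55)*I) = (4)/(-88*sqrt(55)*I) = sqrt(55)*I/1210

Sum of residues: I*(-5*sqrt(11) + sqrt(55))/1210
∫_{-∞}^{∞} f(x) dx = 2πi · (I*(-5*sqrt(11) + sqrt(55))/1210) = pi*(-sqrt(55) + 5*sqrt(11))/605

Final answer: pi*(-sqrt(55) + 5*sqrt(11))/605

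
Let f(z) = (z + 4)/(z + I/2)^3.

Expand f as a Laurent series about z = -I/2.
(4 - I/2)/(z + I/2)^3 + 1/(z + I/2)^2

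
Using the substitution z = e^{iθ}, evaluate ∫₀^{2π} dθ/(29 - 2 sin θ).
2*sqrt(93)*pi/279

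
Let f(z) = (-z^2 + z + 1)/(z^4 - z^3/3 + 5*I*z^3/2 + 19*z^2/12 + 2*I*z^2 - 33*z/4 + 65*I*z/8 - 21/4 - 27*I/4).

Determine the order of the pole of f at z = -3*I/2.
Factor the denominator:
  z^4 - z^3/3 + 5*I*z^3/2 + 19*z^2/12 + 2*I*z^2 - 33*z/4 + 65*I*z/8 - 21/4 - 27*I/4 = (z + 3*I/2)^2*(z - 1 + 3*I/2)*(z + 2/3 - 2*I)

The numerator P(z) = -z^2 + z + 1 has P(-3*I/2) = 13/4 - 3*I/2 ≠ 0, so no factor of (z + 3*I/2) cancels.
Near z = -3*I/2 we can therefore write f(z) = g(z)/(z + 3*I/2)^2 with g analytic at -3*I/2 and g(-3*I/2) ≠ 0 (g is the numerator divided by the remaining denominator factors).

Hence z = -3*I/2 is a pole of order 2.

Final answer: 2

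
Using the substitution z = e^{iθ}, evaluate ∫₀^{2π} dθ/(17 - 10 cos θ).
Call the integral J. The integrand is 2π-periodic and we integrate over a full period, so shifting θ does not change the value (θ → θ + π flips the sign of the trig term). Hence
  J = ∫₀^{2π} dθ/(17 + 10 cos θ).
Put z = e^{iθ}: then cos θ = (z + 1/z)/2, dθ = dz/(iz), and z runs once counterclockwise around |z| = 1:
  J = ∮_{|z|=1} 1/(17 + 10*(z + 1/z)/2) · dz/(iz) = (2/i) ∮_{|z|=1} dz/(10*z^2 + 34*z + 10).
The roots of 10*z^2 + 34*z + 10 are z = (-17 ± sqrt(17^2 - 10^2))/10, with sqrt(189) = 3*sqrt(21); their product is 1, so only z₊ = -17/10 + 3*sqrt(21)/10 lies inside the unit circle (z₋ = -17/10 - 3*sqrt(21)/10 lies outside).
z₊ is a simple zero of q(z) = 10*z^2 + 34*z + 10, so Res(1/q, z₊) = 1/q'(z₊) with q'(z) = 20*z + 34; and q'(z₊) = 10*(z₊ - z₋) = 6*sqrt(21).
Therefore J = (2/i) · 2πi · 1/(6*sqrt(21)) = 2*pi/(3*sqrt(21)) = 2*sqrt(21)*pi/63

Final answer: 2*sqrt(21)*pi/63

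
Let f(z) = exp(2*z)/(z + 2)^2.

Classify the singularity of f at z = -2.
Write f(z) = g(z)/(z + 2)^2 with g(z) = exp(2*z).
g is entire and g(-2) = exp(-4) ≠ 0, so no factor of (z + 2) cancels: the Laurent expansion of f about z = -2 starts at the power -2, i.e. lim_{z→z₀} (z - z₀)^2 f(z) = exp(-4) is finite and nonzero.
So z = -2 is a pole of order 2.

Final answer: pole of order 2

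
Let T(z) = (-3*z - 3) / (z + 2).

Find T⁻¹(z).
(-2*z - 3)/(z + 3)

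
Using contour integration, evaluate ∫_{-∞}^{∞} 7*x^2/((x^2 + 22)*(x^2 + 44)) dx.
Let f(z) = 7*z^2/((z^2 + 22)*(z^2 + 44)). The denominator has no real zeros and deg Q - deg P = 2 ≥ 2, so the integral of f over the upper semicircle |z| = R tends to 0 as R → ∞. Closing the contour in the upper half-plane,
  ∫_{-∞}^{∞} f(x) dx = 2πi · Σ Res(f, z_k)  over the poles with Im z_k > 0.

Zeros of the denominator: z^2 + 22 = 0 gives z = ±sqrt(22)*I; z^2 + 44 = 0 gives z = ±2*sqrt(11)*I.
Upper half-plane: z = 2*sqrt(11)*I, z = sqrt(22)*I (simple).

Each pole is a simple zero of Q(z) = z^4 + 66*z^2 + 968, so Res(f, z₀) = P(z₀)/Q'(z₀) with P(z) = 7*z^2, Q'(z) = 4*z^3 + 132*z:
  Res(f, 2*sqrt(11)*I) = (-308)/(-88*sqrt(11)*I) = -7*sqrt(11)*I/22
  Res(f, sqrt(22)*I) = (-154)/(44*sqrt(22)*I) = 7*sqrt(22)*I/44

Sum of residues: 7*I*(-2*sqrt(11) + sqrt(22))/44
∫_{-∞}^{∞} f(x) dx = 2πi · (7*I*(-2*sqrt(11) + sqrt(22))/44) = 7*pi*(-sqrt(22) + 2*sqrt(11))/22

Final answer: 7*pi*(-sqrt(22) + 2*sqrt(11))/22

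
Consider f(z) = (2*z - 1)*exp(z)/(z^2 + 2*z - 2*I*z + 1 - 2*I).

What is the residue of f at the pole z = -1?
Write f(z) = P(z)/Q(z) with P(z) = (2*z - 1)*exp(z) and Q(z) = z^2 + 2*z - 2*I*z + 1 - 2*I.
The denominator factors as Q(z) = (z + 1 - 2*I)*(z + 1), so z = -1 is a simple zero of Q and P is analytic there; z = -1 is therefore a simple pole and
  Res(f, z₀) = P(z₀)/Q'(z₀).

Q'(z) = 2*z + 2 - 2*I, so Q'(-1) = -2*I.
P(-1) = -3*exp(-1).

Res(f, -1) = (-3*exp(-1))/(-2*I) = -3*I*exp(-1)/2

Final answer: -3*I*exp(-1)/2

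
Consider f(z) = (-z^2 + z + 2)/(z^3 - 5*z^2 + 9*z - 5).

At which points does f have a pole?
{1, 2 - I, 2 + I}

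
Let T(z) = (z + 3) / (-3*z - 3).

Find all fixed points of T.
T(z) = z means z + 3 = z*(-3*z - 3), i.e.
  -3*z^2 - 4*z - 3 = 0.
Discriminant: (-4)^2 - 4*(-3)*(-3) = -20, so the roots are complex conjugates.
  z = (4 ± I*sqrt(20))/(2*(-3))
Fixed points: {-2/3 - sqrt(5)*I/3, -2/3 + sqrt(5)*I/3}

Final answer: {-2/3 - sqrt(5)*I/3, -2/3 + sqrt(5)*I/3}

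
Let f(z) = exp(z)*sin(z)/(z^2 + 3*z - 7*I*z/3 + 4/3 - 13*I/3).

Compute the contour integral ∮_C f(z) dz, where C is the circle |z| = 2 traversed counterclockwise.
By the residue theorem, ∮_C f(z) dz = 2πi · (sum of the residues of f at the poles inside |z| = 2).

The denominator factors as (z + 2 - I/3)*(z + 1 - 2*I), so the singularities of f are simple poles at z = -2 + I/3, z = -1 + 2*I.
  |-2 + I/3|² = 37/9 > 4 = 2², so this pole is outside the contour.
  |-1 + 2*I|² = 5 > 4 = 2², so this pole is outside the contour.

No pole lies inside the contour, so f is analytic on and inside C and the integral is 0 (Cauchy's theorem).

Final answer: 0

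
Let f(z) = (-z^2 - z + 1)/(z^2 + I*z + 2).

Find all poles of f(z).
The singularities of f are the zeros of the denominator. Factoring,
  z^2 + I*z + 2 = (z - I)*(z + 2*I)
so the candidates are z = I, z = -2*I.

Check the numerator P(z) = -z^2 - z + 1 at each one:
  P(I) = 2 - I ≠ 0, so z = I is a (simple) pole.
  P(-2*I) = 5 + 2*I ≠ 0, so z = -2*I is a (simple) pole.

Poles of f: {-2*I, I}

Final answer: {-2*I, I}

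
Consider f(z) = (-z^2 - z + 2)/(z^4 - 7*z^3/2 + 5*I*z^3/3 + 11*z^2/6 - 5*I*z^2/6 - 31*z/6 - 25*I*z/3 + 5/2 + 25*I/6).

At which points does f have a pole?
{-1 + I, 1/2, 1 - 2*I, 3 - 2*I/3}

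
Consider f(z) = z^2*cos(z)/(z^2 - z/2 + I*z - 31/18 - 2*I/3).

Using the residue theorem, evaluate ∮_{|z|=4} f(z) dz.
By the residue theorem, ∮_C f(z) dz = 2πi · (sum of the residues of f at the poles inside |z| = 4).

The denominator factors as (z + 1 + 2*I/3)*(z - 3/2 + I/3), so the singularities of f are simple poles at z = -1 - 2*I/3, z = 3/2 - I/3.
  |-1 - 2*I/3|² = 13/9 < 16 = 4², so this pole is inside the contour.
  |3/2 - I/3|² = 85/36 < 16 = 4², so this pole is inside the contour.

With P(z) = z^2*cos(z) and Q(z) = z^2 - z/2 + I*z - 31/18 - 2*I/3, each pole is simple, so Res(f, z₀) = P(z₀)/Q'(z₀) with Q'(z) = 2*z - 1/2 + I.
  Res(f, -1 - 2*I/3) = P(-1 - 2*I/3)/Q'(-1 - 2*I/3) = ((5/9 + 4*I/3)*cos(1 + 2*I/3))/(-5/2 - I/3) = (-66/229 - 340*I/687)*cos(1 + 2*I/3)
  Res(f, 3/2 - I/3) = P(3/2 - I/3)/Q'(3/2 - I/3) = ((77/36 - I)*cos(3/2 - I/3))/(5/2 + I/3) = (361/458 - 347*I/687)*cos(3/2 - I/3)

Sum of residues inside C: (-66/229 - 340*I/687)*cos(1 + 2*I/3) + (361/458 - 347*I/687)*cos(3/2 - I/3)
∮_C f(z) dz = 2πi · ((-66/229 - 340*I/687)*cos(1 + 2*I/3) + (361/458 - 347*I/687)*cos(3/2 - I/3)) = pi*(680/687 - 132*I/229)*cos(1 + 2*I/3) + pi*(694/687 + 361*I/229)*cos(3/2 - I/3)

Final answer: pi*(680/687 - 132*I/229)*cos(1 + 2*I/3) + pi*(694/687 + 361*I/229)*cos(3/2 - I/3)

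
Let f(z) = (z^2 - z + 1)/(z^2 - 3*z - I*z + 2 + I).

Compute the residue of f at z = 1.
-1/2 + I/2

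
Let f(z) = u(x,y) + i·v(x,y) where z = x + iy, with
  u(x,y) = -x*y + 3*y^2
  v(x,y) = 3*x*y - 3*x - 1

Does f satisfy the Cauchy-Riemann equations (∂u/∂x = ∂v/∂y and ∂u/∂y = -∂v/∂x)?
∂u/∂x = -y
∂v/∂y = 3*x
∂u/∂y = -x + 6*y
∂v/∂x = 3*y - 3
∂u/∂x ≠ ∂v/∂y and ∂u/∂y ≠ -∂v/∂x; the Cauchy-Riemann equations are not satisfied, so f is not analytic.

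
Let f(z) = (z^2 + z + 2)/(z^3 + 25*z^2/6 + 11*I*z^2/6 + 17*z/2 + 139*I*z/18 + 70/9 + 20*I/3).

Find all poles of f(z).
The singularities of f are the zeros of the denominator. Factoring,
  z^3 + 25*z^2/6 + 11*I*z^2/6 + 17*z/2 + 139*I*z/18 + 70/9 + 20*I/3 = (z + 2/3 + 3*I)*(z + 3/2 - I/2)*(z + 2 - 2*I/3)
so the candidates are z = -2/3 - 3*I, z = -3/2 + I/2, z = -2 + 2*I/3.

Check the numerator P(z) = z^2 + z + 2 at each one:
  P(-2/3 - 3*I) = -65/9 + I ≠ 0, so z = -2/3 - 3*I is a (simple) pole.
  P(-3/2 + I/2) = 5/2 - I ≠ 0, so z = -3/2 + I/2 is a (simple) pole.
  P(-2 + 2*I/3) = 32/9 - 2*I ≠ 0, so z = -2 + 2*I/3 is a (simple) pole.

Poles of f: {-2 + 2*I/3, -3/2 + I/2, -2/3 - 3*I}

Final answer: {-2 + 2*I/3, -3/2 + I/2, -2/3 - 3*I}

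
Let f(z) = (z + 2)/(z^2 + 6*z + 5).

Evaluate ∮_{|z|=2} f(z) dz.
By the residue theorem, ∮_C f(z) dz = 2πi · (sum of the residues of f at the poles inside |z| = 2).

The denominator factors as (z + 1)*(z + 5), so the singularities of f are simple poles at z = -1, z = -5.
  |-1|² = 1 < 4 = 2², so this pole is inside the contour.
  |-5|² = 25 > 4 = 2², so this pole is outside the contour.

With P(z) = z + 2 and Q(z) = z^2 + 6*z + 5, each pole is simple, so Res(f, z₀) = P(z₀)/Q'(z₀) with Q'(z) = 2*z + 6.
  Res(f, -1) = P(-1)/Q'(-1) = (1)/(4) = 1/4

∮_C f(z) dz = 2πi · (1/4) = I*pi/2

Final answer: I*pi/2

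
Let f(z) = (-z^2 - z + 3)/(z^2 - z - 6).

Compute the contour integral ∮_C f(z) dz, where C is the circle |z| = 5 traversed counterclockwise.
By the residue theorem, ∮_C f(z) dz = 2πi · (sum of the residues of f at the poles inside |z| = 5).

The denominator factors as (z - 3)*(z + 2), so the singularities of f are simple poles at z = 3, z = -2.
  |3|² = 9 < 25 = 5², so this pole is inside the contour.
  |-2|² = 4 < 25 = 5², so this pole is inside the contour.

With P(z) = -z^2 - z + 3 and Q(z) = z^2 - z - 6, each pole is simple, so Res(f, z₀) = P(z₀)/Q'(z₀) with Q'(z) = 2*z - 1.
  Res(f, 3) = P(3)/Q'(3) = (-9)/(5) = -9/5
  Res(f, -2) = P(-2)/Q'(-2) = (1)/(-5) = -1/5

Sum of residues inside C: -2
∮_C f(z) dz = 2πi · (-2) = -4*I*pi

Final answer: -4*I*pi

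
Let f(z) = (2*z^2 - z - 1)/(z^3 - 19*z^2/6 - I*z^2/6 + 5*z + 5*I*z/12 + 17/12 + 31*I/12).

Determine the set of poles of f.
The singularities of f are the zeros of the denominator. Factoring,
  z^3 - 19*z^2/6 - I*z^2/6 + 5*z + 5*I*z/12 + 17/12 + 31*I/12 = (z - 2 + 3*I/2)*(z + 1/3 + I/3)*(z - 3/2 - 2*I)
so the candidates are z = 2 - 3*I/2, z = -1/3 - I/3, z = 3/2 + 2*I.

Check the numerator P(z) = 2*z^2 - z - 1 at each one:
  P(2 - 3*I/2) = 1/2 - 21*I/2 ≠ 0, so z = 2 - 3*I/2 is a (simple) pole.
  P(-1/3 - I/3) = -2/3 + 7*I/9 ≠ 0, so z = -1/3 - I/3 is a (simple) pole.
  P(3/2 + 2*I) = -6 + 10*I ≠ 0, so z = 3/2 + 2*I is a (simple) pole.

Poles of f: {-1/3 - I/3, 3/2 + 2*I, 2 - 3*I/2}

Final answer: {-1/3 - I/3, 3/2 + 2*I, 2 - 3*I/2}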